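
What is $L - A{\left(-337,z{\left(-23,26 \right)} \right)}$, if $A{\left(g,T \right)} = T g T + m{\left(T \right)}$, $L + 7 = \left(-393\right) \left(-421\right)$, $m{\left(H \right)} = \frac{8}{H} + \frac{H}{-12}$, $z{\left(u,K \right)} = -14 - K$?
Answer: $\frac{10569643}{15} \approx 7.0464 \cdot 10^{5}$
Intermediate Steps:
$m{\left(H \right)} = \frac{8}{H} - \frac{H}{12}$ ($m{\left(H \right)} = \frac{8}{H} + H \left(- \frac{1}{12}\right) = \frac{8}{H} - \frac{H}{12}$)
$L = 165446$ ($L = -7 - -165453 = -7 + 165453 = 165446$)
$A{\left(g,T \right)} = \frac{8}{T} - \frac{T}{12} + g T^{2}$ ($A{\left(g,T \right)} = T g T - \left(- \frac{8}{T} + \frac{T}{12}\right) = g T^{2} - \left(- \frac{8}{T} + \frac{T}{12}\right) = \frac{8}{T} - \frac{T}{12} + g T^{2}$)
$L - A{\left(-337,z{\left(-23,26 \right)} \right)} = 165446 - \left(\frac{8}{-14 - 26} - \frac{-14 - 26}{12} - 337 \left(-14 - 26\right)^{2}\right) = 165446 - \left(\frac{8}{-40} - - \frac{10}{3} - 337 \left(-40\right)^{2}\right) = 165446 - \left(8 \left(- \frac{1}{40}\right) + \frac{10}{3} - 539200\right) = 165446 - \left(- \frac{1}{5} + \frac{10}{3} - 539200\right) = 165446 - - \frac{8087953}{15} = 165446 + \frac{8087953}{15} = \frac{10569643}{15}$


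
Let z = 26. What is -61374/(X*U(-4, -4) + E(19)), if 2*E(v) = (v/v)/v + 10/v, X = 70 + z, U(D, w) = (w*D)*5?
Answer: -2332212/291851 ≈ -7.9911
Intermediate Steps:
U(D, w) = 5*D*w (U(D, w) = (D*w)*5 = 5*D*w)
X = 96 (X = 70 + 26 = 96)
E(v) = 11/(2*v) (E(v) = ((v/v)/v + 10/v)/2 = (1/v + 10/v)/2 = (11/v)/2 = 11/(2*v))
-61374/(X*U(-4, -4) + E(19)) = -61374/(96*(5*(-4)*(-4)) + (11/2)/19) = -61374/(96*80 + (11/2)*(1/19)) = -61374/(7680 + 11/38) = -61374/291851/38 = -61374*38/291851 = -2332212/291851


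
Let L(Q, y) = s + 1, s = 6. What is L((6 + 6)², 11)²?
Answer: 49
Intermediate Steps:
L(Q, y) = 7 (L(Q, y) = 6 + 1 = 7)
L((6 + 6)², 11)² = 7² = 49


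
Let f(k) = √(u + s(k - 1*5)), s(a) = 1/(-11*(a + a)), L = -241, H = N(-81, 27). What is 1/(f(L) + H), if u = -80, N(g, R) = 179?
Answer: 968748/173838851 - 2*I*√585793527/173838851 ≈ 0.0055727 - 0.00027846*I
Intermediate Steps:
H = 179
s(a) = -1/(22*a) (s(a) = 1/(-22*a) = -1/(22*a))
f(k) = √(-80 - 1/(22*(-5 + k))) (f(k) = √(-80 - 1/(22*(k - 1*5))) = √(-80 - 1/(22*(k - 5))) = √(-80 - 1/(22*(-5 + k))))
1/(f(L) + H) = 1/(√22*√((8799 - 1760*(-241))/(-5 - 241))/22 + 179) = 1/(√22*√((8799 + 424160)/(-246))/22 + 179) = 1/(√22*√(-1/246*432959)/22 + 179) = 1/(√22*√(-432959/246)/22 + 179) = 1/(√22*(I*√106507914/246)/22 + 179) = 1/(I*√585793527/2706 + 179) = 1/(179 + I*√585793527/2706)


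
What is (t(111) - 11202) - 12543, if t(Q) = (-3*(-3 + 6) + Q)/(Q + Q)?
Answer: -878548/37 ≈ -23745.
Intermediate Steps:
t(Q) = (-9 + Q)/(2*Q) (t(Q) = (-3*3 + Q)/((2*Q)) = (-9 + Q)*(1/(2*Q)) = (-9 + Q)/(2*Q))
(t(111) - 11202) - 12543 = ((1/2)*(-9 + 111)/111 - 11202) - 12543 = ((1/2)*(1/111)*102 - 11202) - 12543 = (17/37 - 11202) - 12543 = -414457/37 - 12543 = -878548/37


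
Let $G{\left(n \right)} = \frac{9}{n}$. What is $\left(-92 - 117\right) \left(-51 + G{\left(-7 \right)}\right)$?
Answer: $\frac{76494}{7} \approx 10928.0$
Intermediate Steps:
$\left(-92 - 117\right) \left(-51 + G{\left(-7 \right)}\right) = \left(-92 - 117\right) \left(-51 + \frac{9}{-7}\right) = - 209 \left(-51 + 9 \left(- \frac{1}{7}\right)\right) = - 209 \left(-51 - \frac{9}{7}\right) = \left(-209\right) \left(- \frac{366}{7}\right) = \frac{76494}{7}$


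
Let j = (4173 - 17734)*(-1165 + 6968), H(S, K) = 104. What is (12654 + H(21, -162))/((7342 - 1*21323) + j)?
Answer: -6379/39354232 ≈ -0.00016209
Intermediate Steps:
j = -78694483 (j = -13561*5803 = -78694483)
(12654 + H(21, -162))/((7342 - 1*21323) + j) = (12654 + 104)/((7342 - 1*21323) - 78694483) = 12758/((7342 - 21323) - 78694483) = 12758/(-13981 - 78694483) = 12758/(-78708464) = 12758*(-1/78708464) = -6379/39354232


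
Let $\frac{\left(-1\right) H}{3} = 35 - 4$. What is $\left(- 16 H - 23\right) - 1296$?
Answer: $169$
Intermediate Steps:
$H = -93$ ($H = - 3 \left(35 - 4\right) = \left(-3\right) 31 = -93$)
$\left(- 16 H - 23\right) - 1296 = \left(\left(-16\right) \left(-93\right) - 23\right) - 1296 = \left(1488 - 23\right) - 1296 = 1465 - 1296 = 169$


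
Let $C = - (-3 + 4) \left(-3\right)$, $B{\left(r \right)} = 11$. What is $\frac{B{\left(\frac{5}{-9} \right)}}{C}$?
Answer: $\frac{11}{3} \approx 3.6667$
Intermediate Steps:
$C = 3$ ($C = \left(-1\right) 1 \left(-3\right) = \left(-1\right) \left(-3\right) = 3$)
$\frac{B{\left(\frac{5}{-9} \right)}}{C} = \frac{11}{3}$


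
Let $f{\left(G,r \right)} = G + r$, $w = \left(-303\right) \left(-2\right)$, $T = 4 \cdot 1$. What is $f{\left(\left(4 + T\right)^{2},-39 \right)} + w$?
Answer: $631$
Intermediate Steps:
$T = 4$
$w = 606$
$f{\left(\left(4 + T\right)^{2},-39 \right)} + w = \left(\left(4 + 4\right)^{2} - 39\right) + 606 = \left(8^{2} - 39\right) + 606 = \left(64 - 39\right) + 606 = 25 + 606 = 631$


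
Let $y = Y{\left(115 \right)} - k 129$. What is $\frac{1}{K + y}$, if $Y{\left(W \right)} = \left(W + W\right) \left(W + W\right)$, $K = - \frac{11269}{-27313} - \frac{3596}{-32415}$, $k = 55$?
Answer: $\frac{4635345}{212324404438} \approx 2.1831 \cdot 10^{-5}$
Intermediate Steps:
$K = \frac{2426713}{4635345}$ ($K = \left(-11269\right) \left(- \frac{1}{27313}\right) - - \frac{3596}{32415} = \frac{59}{143} + \frac{3596}{32415} = \frac{2426713}{4635345} \approx 0.52352$)
$Y{\left(W \right)} = 4 W^{2}$ ($Y{\left(W \right)} = 2 W 2 W = 4 W^{2}$)
$y = 45805$ ($y = 4 \cdot 115^{2} - 55 \cdot 129 = 4 \cdot 13225 - 7095 = 52900 - 7095 = 45805$)
$\frac{1}{K + y} = \frac{1}{\frac{2426713}{4635345} + 45805} = \frac{1}{\frac{212324404438}{4635345}} = \frac{4635345}{212324404438}$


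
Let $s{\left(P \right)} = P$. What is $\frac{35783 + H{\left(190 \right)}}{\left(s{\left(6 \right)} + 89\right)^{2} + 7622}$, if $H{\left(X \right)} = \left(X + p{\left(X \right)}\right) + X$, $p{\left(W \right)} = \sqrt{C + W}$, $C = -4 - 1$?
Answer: $\frac{36163}{16647} + \frac{\sqrt{185}}{16647} \approx 2.1732$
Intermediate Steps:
$C = -5$
$p{\left(W \right)} = \sqrt{-5 + W}$
$H{\left(X \right)} = \sqrt{-5 + X} + 2 X$ ($H{\left(X \right)} = \left(X + \sqrt{-5 + X}\right) + X = \sqrt{-5 + X} + 2 X$)
$\frac{35783 + H{\left(190 \right)}}{\left(s{\left(6 \right)} + 89\right)^{2} + 7622} = \frac{35783 + \left(\sqrt{-5 + 190} + 2 \cdot 190\right)}{\left(6 + 89\right)^{2} + 7622} = \frac{35783 + \left(\sqrt{185} + 380\right)}{95^{2} + 7622} = \frac{35783 + \left(380 + \sqrt{185}\right)}{9025 + 7622} = \frac{36163 + \sqrt{185}}{16647} = \left(36163 + \sqrt{185}\right) \frac{1}{16647} = \frac{36163}{16647} + \frac{\sqrt{185}}{16647}$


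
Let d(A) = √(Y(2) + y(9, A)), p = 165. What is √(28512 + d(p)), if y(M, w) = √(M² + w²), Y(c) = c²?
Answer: √(28512 + √(4 + 3*√3034)) ≈ 168.89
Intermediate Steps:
d(A) = √(4 + √(81 + A²)) (d(A) = √(2² + √(9² + A²)) = √(4 + √(81 + A²)))
√(28512 + d(p)) = √(28512 + √(4 + √(81 + 165²))) = √(28512 + √(4 + √(81 + 27225))) = √(28512 + √(4 + √27306)) = √(28512 + √(4 + 3*√3034))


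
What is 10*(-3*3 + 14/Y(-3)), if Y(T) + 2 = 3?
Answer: 50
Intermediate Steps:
Y(T) = 1 (Y(T) = -2 + 3 = 1)
10*(-3*3 + 14/Y(-3)) = 10*(-3*3 + 14/1) = 10*(-9 + 14*1) = 10*(-9 + 14) = 10*5 = 50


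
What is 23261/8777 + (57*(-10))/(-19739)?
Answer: 464151769/173249203 ≈ 2.6791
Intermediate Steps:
23261/8777 + (57*(-10))/(-19739) = 23261*(1/8777) - 570*(-1/19739) = 23261/8777 + 570/19739 = 464151769/173249203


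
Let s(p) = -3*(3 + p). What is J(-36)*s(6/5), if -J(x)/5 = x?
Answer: -2268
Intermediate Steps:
J(x) = -5*x
s(p) = -9 - 3*p
J(-36)*s(6/5) = (-5*(-36))*(-9 - 18/5) = 180*(-9 - 18/5) = 180*(-63/5) = -2268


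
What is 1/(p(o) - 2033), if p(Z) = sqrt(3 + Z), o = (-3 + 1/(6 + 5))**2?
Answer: -12947/26321178 - 11*sqrt(1387)/500102382 ≈ -0.00049270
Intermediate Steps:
o = 1024/121 (o = (-3 + 1/11)**2 = (-32/11)**2 = 1024/121 ≈ 8.4628)
1/(p(o) - 2033) = 1/(sqrt(3 + 1024/121) - 2033) = 1/(sqrt(1387/121) - 2033) = 1/(sqrt(1387)/11 - 2033) = 1/(-2033 + sqrt(1387)/11)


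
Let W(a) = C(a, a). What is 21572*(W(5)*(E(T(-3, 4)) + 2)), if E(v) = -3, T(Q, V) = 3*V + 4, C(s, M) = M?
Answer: -107860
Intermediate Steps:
W(a) = a
T(Q, V) = 4 + 3*V
21572*(W(5)*(E(T(-3, 4)) + 2)) = 21572*(5*(-3 + 2)) = 21572*(5*(-1)) = 21572*(-5) = -107860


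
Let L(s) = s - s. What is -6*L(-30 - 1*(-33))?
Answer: 0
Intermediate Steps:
L(s) = 0
-6*L(-30 - 1*(-33)) = -6*0 = 0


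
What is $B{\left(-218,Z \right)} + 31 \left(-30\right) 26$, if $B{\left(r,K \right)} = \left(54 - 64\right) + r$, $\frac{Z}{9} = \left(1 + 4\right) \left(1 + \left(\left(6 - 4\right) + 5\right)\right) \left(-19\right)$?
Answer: $-24408$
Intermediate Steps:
$Z = -6840$ ($Z = 9 \left(1 + 4\right) \left(1 + \left(\left(6 - 4\right) + 5\right)\right) \left(-19\right) = 9 \cdot 5 \left(1 + \left(2 + 5\right)\right) \left(-19\right) = 9 \cdot 5 \left(1 + 7\right) \left(-19\right) = 9 \cdot 5 \cdot 8 \left(-19\right) = 9 \cdot 40 \left(-19\right) = 9 \left(-760\right) = -6840$)
$B{\left(r,K \right)} = -10 + r$
$B{\left(-218,Z \right)} + 31 \left(-30\right) 26 = \left(-10 - 218\right) + 31 \left(-30\right) 26 = -228 - 24180 = -24408$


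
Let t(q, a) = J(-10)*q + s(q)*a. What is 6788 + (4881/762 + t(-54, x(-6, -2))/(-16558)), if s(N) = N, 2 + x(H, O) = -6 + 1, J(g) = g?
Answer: 840447515/123698 ≈ 6794.4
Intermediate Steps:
x(H, O) = -7 (x(H, O) = -2 + (-6 + 1) = -2 - 5 = -7)
t(q, a) = -10*q + a*q (t(q, a) = -10*q + q*a = -10*q + a*q)
6788 + (4881/762 + t(-54, x(-6, -2))/(-16558)) = 6788 + (4881/762 - 54*(-10 - 7)/(-16558)) = 6788 + (4881*(1/762) - 54*(-17)*(-1/16558)) = 6788 + (1627/254 + 918*(-1/16558)) = 6788 + (1627/254 - 27/487) = 6788 + 785491/123698 = 840447515/123698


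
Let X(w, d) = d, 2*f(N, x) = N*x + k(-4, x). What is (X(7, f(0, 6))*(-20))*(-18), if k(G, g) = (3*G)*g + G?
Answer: -13680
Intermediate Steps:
k(G, g) = G + 3*G*g (k(G, g) = 3*G*g + G = G + 3*G*g)
f(N, x) = -2 - 6*x + N*x/2 (f(N, x) = (N*x - 4*(1 + 3*x))/2 = (N*x + (-4 - 12*x))/2 = (-4 - 12*x + N*x)/2 = -2 - 6*x + N*x/2)
(X(7, f(0, 6))*(-20))*(-18) = ((-2 - 6*6 + (1/2)*0*6)*(-20))*(-18) = ((-2 - 36 + 0)*(-20))*(-18) = -38*(-20)*(-18) = 760*(-18) = -13680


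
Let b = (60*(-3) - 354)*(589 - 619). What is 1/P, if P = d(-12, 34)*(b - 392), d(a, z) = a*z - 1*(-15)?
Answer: -1/6141804 ≈ -1.6282e-7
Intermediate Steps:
d(a, z) = 15 + a*z (d(a, z) = a*z + 15 = 15 + a*z)
b = 16020 (b = (-180 - 354)*(-30) = -534*(-30) = 16020)
P = -6141804 (P = (15 - 12*34)*(16020 - 392) = (15 - 408)*15628 = -393*15628 = -6141804)
1/P = 1/(-6141804) = -1/6141804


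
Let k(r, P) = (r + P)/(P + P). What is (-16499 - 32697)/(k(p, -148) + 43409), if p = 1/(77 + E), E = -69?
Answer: -116496128/102793695 ≈ -1.1333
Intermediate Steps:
p = ⅛ (p = 1/(77 - 69) = 1/8 = ⅛ ≈ 0.12500)
k(r, P) = (P + r)/(2*P) (k(r, P) = (P + r)/((2*P)) = (P + r)*(1/(2*P)) = (P + r)/(2*P))
(-16499 - 32697)/(k(p, -148) + 43409) = (-16499 - 32697)/((½)*(-148 + ⅛)/(-148) + 43409) = -49196/((½)*(-1/148)*(-1183/8) + 43409) = -49196/(1183/2368 + 43409) = -49196/102793695/2368 = -49196*2368/102793695 = -116496128/102793695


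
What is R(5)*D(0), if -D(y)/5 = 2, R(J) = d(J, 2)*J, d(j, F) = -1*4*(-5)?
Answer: -1000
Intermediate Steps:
d(j, F) = 20 (d(j, F) = -4*(-5) = 20)
R(J) = 20*J
D(y) = -10 (D(y) = -5*2 = -10)
R(5)*D(0) = (20*5)*(-10) = 100*(-10) = -1000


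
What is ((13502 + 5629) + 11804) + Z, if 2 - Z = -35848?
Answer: 66785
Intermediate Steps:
Z = 35850 (Z = 2 - 1*(-35848) = 2 + 35848 = 35850)
((13502 + 5629) + 11804) + Z = ((13502 + 5629) + 11804) + 35850 = (19131 + 11804) + 35850 = 30935 + 35850 = 66785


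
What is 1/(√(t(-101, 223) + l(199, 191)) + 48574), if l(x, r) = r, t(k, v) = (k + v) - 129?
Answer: 24287/1179716646 - √46/1179716646 ≈ 2.0581e-5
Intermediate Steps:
t(k, v) = -129 + k + v
1/(√(t(-101, 223) + l(199, 191)) + 48574) = 1/(√((-129 - 101 + 223) + 191) + 48574) = 1/(√(-7 + 191) + 48574) = 1/(√184 + 48574) = 1/(2*√46 + 48574) = 1/(48574 + 2*√46)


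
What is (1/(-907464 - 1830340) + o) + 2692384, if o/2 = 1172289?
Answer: 13790214711447/2737804 ≈ 5.0370e+6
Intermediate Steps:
o = 2344578 (o = 2*1172289 = 2344578)
(1/(-907464 - 1830340) + o) + 2692384 = (1/(-907464 - 1830340) + 2344578) + 2692384 = (1/(-2737804) + 2344578) + 2692384 = (-1/2737804 + 2344578) + 2692384 = 6418995026711/2737804 + 2692384 = 13790214711447/2737804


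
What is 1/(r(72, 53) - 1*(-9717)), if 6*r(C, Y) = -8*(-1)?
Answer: 3/29155 ≈ 0.00010290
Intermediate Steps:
r(C, Y) = 4/3 (r(C, Y) = (-8*(-1))/6 = (1/6)*8 = 4/3)
1/(r(72, 53) - 1*(-9717)) = 1/(4/3 - 1*(-9717)) = 1/(4/3 + 9717) = 1/(29155/3) = 3/29155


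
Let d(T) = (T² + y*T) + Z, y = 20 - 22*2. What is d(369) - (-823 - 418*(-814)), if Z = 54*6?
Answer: -211800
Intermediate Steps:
y = -24 (y = 20 - 44 = -24)
Z = 324
d(T) = 324 + T² - 24*T (d(T) = (T² - 24*T) + 324 = 324 + T² - 24*T)
d(369) - (-823 - 418*(-814)) = (324 + 369² - 24*369) - (-823 - 418*(-814)) = (324 + 136161 - 8856) - (-823 + 340252) = 127629 - 1*339429 = 127629 - 339429 = -211800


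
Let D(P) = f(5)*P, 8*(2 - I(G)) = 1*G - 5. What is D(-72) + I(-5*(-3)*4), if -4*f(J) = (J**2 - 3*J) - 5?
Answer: 681/8 ≈ 85.125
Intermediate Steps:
I(G) = 21/8 - G/8 (I(G) = 2 - (1*G - 5)/8 = 2 - (G - 5)/8 = 2 - (-5 + G)/8 = 2 + (5/8 - G/8) = 21/8 - G/8)
f(J) = 5/4 - J**2/4 + 3*J/4 (f(J) = -((J**2 - 3*J) - 5)/4 = -(-5 + J**2 - 3*J)/4 = 5/4 - J**2/4 + 3*J/4)
D(P) = -5*P/4 (D(P) = (5/4 - 1/4*5**2 + (3/4)*5)*P = (5/4 - 1/4*25 + 15/4)*P = (5/4 - 25/4 + 15/4)*P = -5*P/4)
D(-72) + I(-5*(-3)*4) = -5/4*(-72) + (21/8 - (-5*(-3))*4/8) = 90 + (21/8 - 15*4/8) = 90 + (21/8 - 1/8*60) = 90 + (21/8 - 15/2) = 90 - 39/8 = 681/8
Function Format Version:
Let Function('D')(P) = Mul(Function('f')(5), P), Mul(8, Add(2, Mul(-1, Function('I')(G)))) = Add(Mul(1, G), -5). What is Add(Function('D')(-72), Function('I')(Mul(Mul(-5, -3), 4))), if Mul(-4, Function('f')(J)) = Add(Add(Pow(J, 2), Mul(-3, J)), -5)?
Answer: Rational(681, 8) ≈ 85.125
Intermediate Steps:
Function('I')(G) = Add(Rational(21, 8), Mul(Rational(-1, 8), G)) (Function('I')(G) = Add(2, Mul(Rational(-1, 8), Add(Mul(1, G), -5))) = Add(2, Mul(Rational(-1, 8), Add(G, -5))) = Add(2, Mul(Rational(-1, 8), Add(-5, G))) = Add(2, Add(Rational(5, 8), Mul(Rational(-1, 8), G))) = Add(Rational(21, 8), Mul(Rational(-1, 8), G)))
Function('f')(J) = Add(Rational(5, 4), Mul(Rational(-1, 4), Pow(J, 2)), Mul(Rational(3, 4), J)) (Function('f')(J) = Mul(Rational(-1, 4), Add(Add(Pow(J, 2), Mul(-3, J)), -5)) = Mul(Rational(-1, 4), Add(-5, Pow(J, 2), Mul(-3, J))) = Add(Rational(5, 4), Mul(Rational(-1, 4), Pow(J, 2)), Mul(Rational(3, 4), J)))
Function('D')(P) = Mul(Rational(-5, 4), P) (Function('D')(P) = Mul(Add(Rational(5, 4), Mul(Rational(-1, 4), Pow(5, 2)), Mul(Rational(3, 4), 5)), P) = Mul(Add(Rational(5, 4), Mul(Rational(-1, 4), 25), Rational(15, 4)), P) = Mul(Add(Rational(5, 4), Rational(-25, 4), Rational(15, 4)), P) = Mul(Rational(-5, 4), P))
Add(Function('D')(-72), Function('I')(Mul(Mul(-5, -3), 4))) = Add(Mul(Rational(-5, 4), -72), Add(Rational(21, 8), Mul(Rational(-1, 8), Mul(Mul(-5, -3), 4)))) = Add(90, Add(Rational(21, 8), Mul(Rational(-1, 8), Mul(15, 4)))) = Add(90, Add(Rational(21, 8), Mul(Rational(-1, 8), 60))) = Add(90, Add(Rational(21, 8), Rational(-15, 2))) = Add(90, Rational(-39, 8)) = Rational(681, 8)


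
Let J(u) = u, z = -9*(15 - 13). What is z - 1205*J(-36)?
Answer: 43362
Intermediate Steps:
z = -18 (z = -9*2 = -18)
z - 1205*J(-36) = -18 - 1205*(-36) = -18 + 43380 = 43362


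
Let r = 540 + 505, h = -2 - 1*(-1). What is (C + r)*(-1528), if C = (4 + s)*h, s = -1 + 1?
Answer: -1590648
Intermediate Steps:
s = 0
h = -1 (h = -2 + 1 = -1)
r = 1045
C = -4 (C = (4 + 0)*(-1) = 4*(-1) = -4)
(C + r)*(-1528) = (-4 + 1045)*(-1528) = 1041*(-1528) = -1590648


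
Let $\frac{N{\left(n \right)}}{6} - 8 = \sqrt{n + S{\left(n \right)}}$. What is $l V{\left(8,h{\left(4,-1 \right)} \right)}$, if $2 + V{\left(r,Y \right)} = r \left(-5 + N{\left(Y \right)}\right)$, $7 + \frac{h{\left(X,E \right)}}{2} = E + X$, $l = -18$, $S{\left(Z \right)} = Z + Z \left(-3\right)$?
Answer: $-6156 - 1728 \sqrt{2} \approx -8599.8$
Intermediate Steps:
$S{\left(Z \right)} = - 2 Z$ ($S{\left(Z \right)} = Z - 3 Z = - 2 Z$)
$h{\left(X,E \right)} = -14 + 2 E + 2 X$ ($h{\left(X,E \right)} = -14 + 2 \left(E + X\right) = -14 + \left(2 E + 2 X\right) = -14 + 2 E + 2 X$)
$N{\left(n \right)} = 48 + 6 \sqrt{- n}$ ($N{\left(n \right)} = 48 + 6 \sqrt{n - 2 n} = 48 + 6 \sqrt{- n}$)
$V{\left(r,Y \right)} = -2 + r \left(43 + 6 \sqrt{- Y}\right)$ ($V{\left(r,Y \right)} = -2 + r \left(-5 + \left(48 + 6 \sqrt{- Y}\right)\right) = -2 + r \left(43 + 6 \sqrt{- Y}\right)$)
$l V{\left(8,h{\left(4,-1 \right)} \right)} = - 18 \left(-2 + 43 \cdot 8 + 6 \cdot 8 \sqrt{- (-14 + 2 \left(-1\right) + 2 \cdot 4)}\right) = - 18 \left(-2 + 344 + 6 \cdot 8 \sqrt{- (-14 - 2 + 8)}\right) = - 18 \left(-2 + 344 + 6 \cdot 8 \sqrt{\left(-1\right) \left(-8\right)}\right) = - 18 \left(-2 + 344 + 6 \cdot 8 \sqrt{8}\right) = - 18 \left(-2 + 344 + 6 \cdot 8 \cdot 2 \sqrt{2}\right) = - 18 \left(-2 + 344 + 96 \sqrt{2}\right) = - 18 \left(342 + 96 \sqrt{2}\right) = -6156 - 1728 \sqrt{2}$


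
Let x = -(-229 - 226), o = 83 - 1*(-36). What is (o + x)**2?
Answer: 329476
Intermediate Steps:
o = 119 (o = 83 + 36 = 119)
x = 455 (x = -1*(-455) = 455)
(o + x)**2 = (119 + 455)**2 = 574**2 = 329476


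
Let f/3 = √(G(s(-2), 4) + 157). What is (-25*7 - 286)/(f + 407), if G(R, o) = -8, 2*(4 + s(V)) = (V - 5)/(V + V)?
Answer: -187627/164308 + 1383*√149/164308 ≈ -1.0392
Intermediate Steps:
s(V) = -4 + (-5 + V)/(4*V) (s(V) = -4 + ((V - 5)/(V + V))/2 = -4 + ((-5 + V)/((2*V)))/2 = -4 + ((-5 + V)*(1/(2*V)))/2 = -4 + ((-5 + V)/(2*V))/2 = -4 + (-5 + V)/(4*V))
f = 3*√149 (f = 3*√(-8 + 157) = 3*√149 ≈ 36.620)
(-25*7 - 286)/(f + 407) = (-25*7 - 286)/(3*√149 + 407) = (-175 - 286)/(407 + 3*√149) = -461/(407 + 3*√149)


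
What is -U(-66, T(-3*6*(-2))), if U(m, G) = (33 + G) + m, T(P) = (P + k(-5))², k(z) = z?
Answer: -928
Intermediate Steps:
T(P) = (-5 + P)² (T(P) = (P - 5)² = (-5 + P)²)
U(m, G) = 33 + G + m
-U(-66, T(-3*6*(-2))) = -(33 + (-5 - 3*6*(-2))² - 66) = -(33 + (-5 - 18*(-2))² - 66) = -(33 + (-5 + 36)² - 66) = -(33 + 31² - 66) = -(33 + 961 - 66) = -1*928 = -928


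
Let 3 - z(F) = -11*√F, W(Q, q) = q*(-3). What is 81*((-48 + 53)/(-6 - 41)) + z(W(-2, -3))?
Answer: 1287/47 ≈ 27.383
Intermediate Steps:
W(Q, q) = -3*q
z(F) = 3 + 11*√F (z(F) = 3 - (-11)*√F = 3 + 11*√F)
81*((-48 + 53)/(-6 - 41)) + z(W(-2, -3)) = 81*((-48 + 53)/(-6 - 41)) + (3 + 11*√(-3*(-3))) = 81*(5/(-47)) + (3 + 11*√9) = 81*(5*(-1/47)) + (3 + 11*3) = 81*(-5/47) + (3 + 33) = -405/47 + 36 = 1287/47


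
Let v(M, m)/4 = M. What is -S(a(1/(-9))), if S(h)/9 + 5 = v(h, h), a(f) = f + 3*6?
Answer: -599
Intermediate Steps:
v(M, m) = 4*M
a(f) = 18 + f (a(f) = f + 18 = 18 + f)
S(h) = -45 + 36*h (S(h) = -45 + 9*(4*h) = -45 + 36*h)
-S(a(1/(-9))) = -(-45 + 36*(18 + 1/(-9))) = -(-45 + 36*(18 - 1/9)) = -(-45 + 36*(161/9)) = -(-45 + 644) = -1*599 = -599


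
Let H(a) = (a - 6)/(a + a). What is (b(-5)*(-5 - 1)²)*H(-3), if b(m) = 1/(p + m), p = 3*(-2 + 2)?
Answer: -54/5 ≈ -10.800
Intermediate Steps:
p = 0 (p = 3*0 = 0)
b(m) = 1/m (b(m) = 1/(0 + m) = 1/m)
H(a) = (-6 + a)/(2*a) (H(a) = (-6 + a)/((2*a)) = (-6 + a)*(1/(2*a)) = (-6 + a)/(2*a))
(b(-5)*(-5 - 1)²)*H(-3) = ((-5 - 1)²/(-5))*((½)*(-6 - 3)/(-3)) = (-⅕*(-6)²)*((½)*(-⅓)*(-9)) = -⅕*36*(3/2) = -36/5*3/2 = -54/5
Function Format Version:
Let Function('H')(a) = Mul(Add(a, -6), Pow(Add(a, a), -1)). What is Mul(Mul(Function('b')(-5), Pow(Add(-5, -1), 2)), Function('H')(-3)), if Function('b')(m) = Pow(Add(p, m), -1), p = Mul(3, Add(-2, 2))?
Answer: Rational(-54, 5) ≈ -10.800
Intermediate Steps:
p = 0 (p = Mul(3, 0) = 0)
Function('b')(m) = Pow(m, -1) (Function('b')(m) = Pow(Add(0, m), -1) = Pow(m, -1))
Function('H')(a) = Mul(Rational(1, 2), Pow(a, -1), Add(-6, a)) (Function('H')(a) = Mul(Add(-6, a), Pow(Mul(2, a), -1)) = Mul(Add(-6, a), Mul(Rational(1, 2), Pow(a, -1))) = Mul(Rational(1, 2), Pow(a, -1), Add(-6, a)))
Mul(Mul(Function('b')(-5), Pow(Add(-5, -1), 2)), Function('H')(-3)) = Mul(Mul(Pow(-5, -1), Pow(Add(-5, -1), 2)), Mul(Rational(1, 2), Pow(-3, -1), Add(-6, -3))) = Mul(Mul(Rational(-1, 5), Pow(-6, 2)), Mul(Rational(1, 2), Rational(-1, 3), -9)) = Mul(Mul(Rational(-1, 5), 36), Rational(3, 2)) = Mul(Rational(-36, 5), Rational(3, 2)) = Rational(-54, 5)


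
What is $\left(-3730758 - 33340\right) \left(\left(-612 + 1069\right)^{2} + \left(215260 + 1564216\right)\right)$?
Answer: $-7484250155850$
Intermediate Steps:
$\left(-3730758 - 33340\right) \left(\left(-612 + 1069\right)^{2} + \left(215260 + 1564216\right)\right) = - 3764098 \left(457^{2} + 1779476\right) = - 3764098 \left(208849 + 1779476\right) = \left(-3764098\right) 1988325 = -7484250155850$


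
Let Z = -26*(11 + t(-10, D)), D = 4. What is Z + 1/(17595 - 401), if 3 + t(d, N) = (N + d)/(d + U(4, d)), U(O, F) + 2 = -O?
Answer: -7487985/34388 ≈ -217.75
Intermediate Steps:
U(O, F) = -2 - O
t(d, N) = -3 + (N + d)/(-6 + d) (t(d, N) = -3 + (N + d)/(d + (-2 - 1*4)) = -3 + (N + d)/(d + (-2 - 4)) = -3 + (N + d)/(d - 6) = -3 + (N + d)/(-6 + d))
Z = -871/4 (Z = -26*(11 + (18 + 4 - 2*(-10))/(-6 - 10)) = -26*(11 + (18 + 4 + 20)/(-16)) = -26*(11 - 1/16*42) = -26*(11 - 21/8) = -26*67/8 = -871/4 ≈ -217.75)
Z + 1/(17595 - 401) = -871/4 + 1/(17595 - 401) = -871/4 + 1/17194 = -7487985/34388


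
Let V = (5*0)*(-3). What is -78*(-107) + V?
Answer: 8346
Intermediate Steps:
V = 0 (V = 0*(-3) = 0)
-78*(-107) + V = -78*(-107) + 0 = 8346 + 0 = 8346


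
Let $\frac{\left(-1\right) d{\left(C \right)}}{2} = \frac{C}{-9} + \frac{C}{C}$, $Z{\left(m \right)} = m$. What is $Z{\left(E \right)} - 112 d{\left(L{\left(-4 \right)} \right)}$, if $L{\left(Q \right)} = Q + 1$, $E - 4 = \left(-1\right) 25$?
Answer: $\frac{833}{3} \approx 277.67$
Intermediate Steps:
$E = -21$ ($E = 4 - 25 = -21$)
$L{\left(Q \right)} = 1 + Q$
$d{\left(C \right)} = -2 + \frac{2 C}{9}$ ($d{\left(C \right)} = - 2 \left(\frac{C}{-9} + \frac{C}{C}\right) = - 2 \left(C \left(- \frac{1}{9}\right) + 1\right) = - 2 \left(- \frac{C}{9} + 1\right) = - 2 \left(1 - \frac{C}{9}\right) = -2 + \frac{2 C}{9}$)
$Z{\left(E \right)} - 112 d{\left(L{\left(-4 \right)} \right)} = -21 - 112 \left(-2 + \frac{2 \left(1 - 4\right)}{9}\right) = -21 - 112 \left(-2 + \frac{2}{9} \left(-3\right)\right) = -21 - 112 \left(-2 - \frac{2}{3}\right) = -21 - - \frac{896}{3} = -21 + \frac{896}{3} = \frac{833}{3}$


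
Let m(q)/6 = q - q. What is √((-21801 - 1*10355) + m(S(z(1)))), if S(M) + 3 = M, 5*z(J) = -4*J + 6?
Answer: 2*I*√8039 ≈ 179.32*I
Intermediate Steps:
z(J) = 6/5 - 4*J/5 (z(J) = (-4*J + 6)/5 = (6 - 4*J)/5 = 6/5 - 4*J/5)
S(M) = -3 + M
m(q) = 0 (m(q) = 6*(q - q) = 6*0 = 0)
√((-21801 - 1*10355) + m(S(z(1)))) = √((-21801 - 1*10355) + 0) = √((-21801 - 10355) + 0) = √(-32156 + 0) = √(-32156) = 2*I*√8039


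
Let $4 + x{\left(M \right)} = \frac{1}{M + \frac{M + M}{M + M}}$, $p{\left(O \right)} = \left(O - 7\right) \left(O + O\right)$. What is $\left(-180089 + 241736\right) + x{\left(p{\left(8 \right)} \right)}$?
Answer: $\frac{1047932}{17} \approx 61643.0$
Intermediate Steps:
$p{\left(O \right)} = 2 O \left(-7 + O\right)$ ($p{\left(O \right)} = \left(-7 + O\right) 2 O = 2 O \left(-7 + O\right)$)
$x{\left(M \right)} = -4 + \frac{1}{1 + M}$ ($x{\left(M \right)} = -4 + \frac{1}{M + \frac{M + M}{M + M}} = -4 + \frac{1}{M + \frac{2 M}{2 M}} = -4 + \frac{1}{M + 2 M \frac{1}{2 M}} = -4 + \frac{1}{M + 1} = -4 + \frac{1}{1 + M}$)
$\left(-180089 + 241736\right) + x{\left(p{\left(8 \right)} \right)} = \left(-180089 + 241736\right) + \frac{-3 - 4 \cdot 2 \cdot 8 \left(-7 + 8\right)}{1 + 2 \cdot 8 \left(-7 + 8\right)} = 61647 + \frac{-3 - 4 \cdot 2 \cdot 8 \cdot 1}{1 + 2 \cdot 8 \cdot 1} = 61647 + \frac{-3 - 64}{1 + 16} = 61647 + \frac{-3 - 64}{17} = 61647 + \frac{1}{17} \left(-67\right) = 61647 - \frac{67}{17} = \frac{1047932}{17}$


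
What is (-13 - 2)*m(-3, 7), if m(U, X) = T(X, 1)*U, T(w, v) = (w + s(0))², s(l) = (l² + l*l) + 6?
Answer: 7605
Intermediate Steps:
s(l) = 6 + 2*l² (s(l) = (l² + l²) + 6 = 2*l² + 6 = 6 + 2*l²)
T(w, v) = (6 + w)² (T(w, v) = (w + (6 + 2*0²))² = (w + (6 + 2*0))² = (w + (6 + 0))² = (w + 6)² = (6 + w)²)
m(U, X) = U*(6 + X)² (m(U, X) = (6 + X)²*U = U*(6 + X)²)
(-13 - 2)*m(-3, 7) = (-13 - 2)*(-3*(6 + 7)²) = -(-45)*13² = -(-45)*169 = -15*(-507) = 7605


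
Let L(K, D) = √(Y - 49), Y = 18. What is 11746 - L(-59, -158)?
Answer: 11746 - I*√31 ≈ 11746.0 - 5.5678*I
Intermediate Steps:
L(K, D) = I*√31 (L(K, D) = √(18 - 49) = √(-31) = I*√31)
11746 - L(-59, -158) = 11746 - I*√31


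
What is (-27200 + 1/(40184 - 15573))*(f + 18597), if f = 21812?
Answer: -27050560412391/24611 ≈ -1.0991e+9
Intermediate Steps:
(-27200 + 1/(40184 - 15573))*(f + 18597) = (-27200 + 1/(40184 - 15573))*(21812 + 18597) = (-27200 + 1/24611)*40409 = -669419199/24611*40409 = -27050560412391/24611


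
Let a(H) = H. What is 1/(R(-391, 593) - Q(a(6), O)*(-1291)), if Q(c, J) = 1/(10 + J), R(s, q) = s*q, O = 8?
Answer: -18/4172243 ≈ -4.3142e-6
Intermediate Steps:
R(s, q) = q*s
1/(R(-391, 593) - Q(a(6), O)*(-1291)) = 1/(593*(-391) - (-1291)/(10 + 8)) = 1/(-231863 - (-1291)/18) = 1/(-231863 - 1*(-1291/18)) = 1/(-231863 + 1291/18) = 1/(-4172243/18) = -18/4172243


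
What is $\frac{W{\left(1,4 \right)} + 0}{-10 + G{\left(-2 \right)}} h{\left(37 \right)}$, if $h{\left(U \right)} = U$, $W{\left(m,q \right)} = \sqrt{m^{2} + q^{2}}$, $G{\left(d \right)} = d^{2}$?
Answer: $- \frac{37 \sqrt{17}}{6} \approx -25.426$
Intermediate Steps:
$\frac{W{\left(1,4 \right)} + 0}{-10 + G{\left(-2 \right)}} h{\left(37 \right)} = \frac{\sqrt{1^{2} + 4^{2}} + 0}{-10 + \left(-2\right)^{2}} \cdot 37 = \frac{\sqrt{1 + 16} + 0}{-10 + 4} \cdot 37 = \frac{\sqrt{17} + 0}{-6} \cdot 37 = \sqrt{17} \left(- \frac{1}{6}\right) 37 = - \frac{\sqrt{17}}{6} \cdot 37 = - \frac{37 \sqrt{17}}{6}$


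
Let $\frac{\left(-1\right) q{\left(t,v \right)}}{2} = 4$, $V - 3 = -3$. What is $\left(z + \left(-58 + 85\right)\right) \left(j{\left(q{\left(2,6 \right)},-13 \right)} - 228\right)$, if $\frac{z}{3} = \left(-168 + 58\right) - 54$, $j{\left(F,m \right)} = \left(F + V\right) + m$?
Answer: $115785$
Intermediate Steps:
$V = 0$ ($V = 3 - 3 = 0$)
$q{\left(t,v \right)} = -8$ ($q{\left(t,v \right)} = \left(-2\right) 4 = -8$)
$j{\left(F,m \right)} = F + m$ ($j{\left(F,m \right)} = \left(F + 0\right) + m = F + m$)
$z = -492$ ($z = 3 \left(\left(-168 + 58\right) - 54\right) = 3 \left(-110 - 54\right) = 3 \left(-164\right) = -492$)
$\left(z + \left(-58 + 85\right)\right) \left(j{\left(q{\left(2,6 \right)},-13 \right)} - 228\right) = \left(-492 + \left(-58 + 85\right)\right) \left(\left(-8 - 13\right) - 228\right) = \left(-492 + 27\right) \left(-21 - 228\right) = \left(-465\right) \left(-249\right) = 115785$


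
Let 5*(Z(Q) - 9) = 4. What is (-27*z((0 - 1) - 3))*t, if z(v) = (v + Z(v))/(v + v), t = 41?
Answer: 32103/40 ≈ 802.58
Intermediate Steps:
Z(Q) = 49/5 (Z(Q) = 9 + (1/5)*4 = 9 + 4/5 = 49/5)
z(v) = (49/5 + v)/(2*v) (z(v) = (v + 49/5)/(v + v) = (49/5 + v)/((2*v)) = (49/5 + v)*(1/(2*v)) = (49/5 + v)/(2*v))
(-27*z((0 - 1) - 3))*t = -27*(49 + 5*((0 - 1) - 3))/(10*((0 - 1) - 3))*41 = -27*(49 + 5*(-1 - 3))/(10*(-1 - 3))*41 = -27*(49 + 5*(-4))/(10*(-4))*41 = -27*(-1)*(49 - 20)/(10*4)*41 = -27*(-1)*29/(10*4)*41 = -27*(-29/40)*41 = (783/40)*41 = 32103/40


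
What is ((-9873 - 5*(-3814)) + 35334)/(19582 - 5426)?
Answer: 44531/14156 ≈ 3.1457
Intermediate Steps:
((-9873 - 5*(-3814)) + 35334)/(19582 - 5426) = ((-9873 + 19070) + 35334)/14156 = (9197 + 35334)*(1/14156) = 44531*(1/14156) = 44531/14156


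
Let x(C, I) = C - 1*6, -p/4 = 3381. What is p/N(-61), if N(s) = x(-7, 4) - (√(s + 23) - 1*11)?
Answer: 644 - 322*I*√38 ≈ 644.0 - 1984.9*I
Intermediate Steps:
p = -13524 (p = -4*3381 = -13524)
x(C, I) = -6 + C (x(C, I) = C - 6 = -6 + C)
N(s) = -2 - √(23 + s) (N(s) = (-6 - 7) - (√(s + 23) - 1*11) = -13 - (√(23 + s) - 11) = -13 - (-11 + √(23 + s)) = -13 + (11 - √(23 + s)) = -2 - √(23 + s))
p/N(-61) = -13524/(-2 - √(23 - 61)) = -13524/(-2 - √(-38)) = -13524/(-2 - I*√38)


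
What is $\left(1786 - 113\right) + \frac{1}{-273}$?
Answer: $\frac{456728}{273} \approx 1673.0$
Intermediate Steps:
$\left(1786 - 113\right) + \frac{1}{-273} = 1673 - \frac{1}{273} = \frac{456728}{273}$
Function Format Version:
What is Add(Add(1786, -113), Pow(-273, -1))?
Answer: Rational(456728, 273) ≈ 1673.0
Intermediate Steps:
Add(Add(1786, -113), Pow(-273, -1)) = Add(1673, Rational(-1, 273)) = Rational(456728, 273)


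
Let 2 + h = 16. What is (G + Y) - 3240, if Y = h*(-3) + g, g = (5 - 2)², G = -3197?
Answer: -6470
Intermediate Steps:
h = 14 (h = -2 + 16 = 14)
g = 9 (g = 3² = 9)
Y = -33 (Y = 14*(-3) + 9 = -42 + 9 = -33)
(G + Y) - 3240 = (-3197 - 33) - 3240 = -3230 - 3240 = -6470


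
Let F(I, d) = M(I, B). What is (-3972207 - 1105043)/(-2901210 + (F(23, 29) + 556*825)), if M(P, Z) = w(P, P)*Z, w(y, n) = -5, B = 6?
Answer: 507725/244254 ≈ 2.0787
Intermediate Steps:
M(P, Z) = -5*Z
F(I, d) = -30 (F(I, d) = -5*6 = -30)
(-3972207 - 1105043)/(-2901210 + (F(23, 29) + 556*825)) = (-3972207 - 1105043)/(-2901210 + (-30 + 556*825)) = -5077250/(-2901210 + (-30 + 458700)) = -5077250/(-2901210 + 458670) = -5077250/(-2442540) = -5077250*(-1/2442540) = 507725/244254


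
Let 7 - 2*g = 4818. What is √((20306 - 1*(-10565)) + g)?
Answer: √113862/2 ≈ 168.72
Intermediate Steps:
g = -4811/2 (g = 7/2 - ½*4818 = 7/2 - 2409 = -4811/2 ≈ -2405.5)
√((20306 - 1*(-10565)) + g) = √((20306 - 1*(-10565)) - 4811/2) = √((20306 + 10565) - 4811/2) = √(30871 - 4811/2) = √(56931/2) = √113862/2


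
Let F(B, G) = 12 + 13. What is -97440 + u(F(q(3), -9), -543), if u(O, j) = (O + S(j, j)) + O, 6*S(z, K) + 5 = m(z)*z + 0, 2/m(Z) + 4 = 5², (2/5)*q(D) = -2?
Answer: -4090777/42 ≈ -97400.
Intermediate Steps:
q(D) = -5 (q(D) = (5/2)*(-2) = -5)
m(Z) = 2/21 (m(Z) = 2/(-4 + 5²) = 2/(-4 + 25) = 2/21)
F(B, G) = 25
S(z, K) = -⅚ + z/63 (S(z, K) = -⅚ + (2*z/21 + 0)/6 = -⅚ + (2*z/21)/6 = -⅚ + z/63)
u(O, j) = -⅚ + 2*O + j/63 (u(O, j) = (O + (-⅚ + j/63)) + O = (-⅚ + O + j/63) + O = -⅚ + 2*O + j/63)
-97440 + u(F(q(3), -9), -543) = -97440 + (-⅚ + 2*25 + (1/63)*(-543)) = -97440 + (-⅚ + 50 - 181/21) = -97440 + 1703/42 = -4090777/42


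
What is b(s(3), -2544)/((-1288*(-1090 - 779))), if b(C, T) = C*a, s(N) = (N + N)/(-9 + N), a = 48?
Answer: -2/100303 ≈ -1.9940e-5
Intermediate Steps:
s(N) = 2*N/(-9 + N) (s(N) = (2*N)/(-9 + N) = 2*N/(-9 + N))
b(C, T) = 48*C (b(C, T) = C*48 = 48*C)
b(s(3), -2544)/((-1288*(-1090 - 779))) = (48*(2*3/(-9 + 3)))/((-1288*(-1090 - 779))) = (48*(2*3/(-6)))/((-1288*(-1869))) = (48*(2*3*(-⅙)))/2407272 = (48*(-1))*(1/2407272) = -48*1/2407272 = -2/100303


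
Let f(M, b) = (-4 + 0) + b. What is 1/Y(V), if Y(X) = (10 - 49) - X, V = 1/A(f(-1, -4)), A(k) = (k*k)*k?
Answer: -512/19967 ≈ -0.025642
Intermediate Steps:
f(M, b) = -4 + b
A(k) = k³ (A(k) = k²*k = k³)
V = -1/512 (V = 1/((-4 - 4)³) = 1/((-8)³) = 1/(-512) = -1/512 ≈ -0.0019531)
Y(X) = -39 - X
1/Y(V) = 1/(-39 - 1*(-1/512)) = 1/(-39 + 1/512) = 1/(-19967/512) = -512/19967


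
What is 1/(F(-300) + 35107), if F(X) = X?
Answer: 1/34807 ≈ 2.8730e-5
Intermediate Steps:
1/(F(-300) + 35107) = 1/(-300 + 35107) = 1/34807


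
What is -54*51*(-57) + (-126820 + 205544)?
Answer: 235702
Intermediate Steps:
-54*51*(-57) + (-126820 + 205544) = -2754*(-57) + 78724 = 156978 + 78724 = 235702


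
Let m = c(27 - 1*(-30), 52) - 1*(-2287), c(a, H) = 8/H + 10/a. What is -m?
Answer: -1694911/741 ≈ -2287.3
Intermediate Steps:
m = 1694911/741 (m = (8/52 + 10/(27 - 1*(-30))) - 1*(-2287) = (8*(1/52) + 10/(27 + 30)) + 2287 = (2/13 + 10/57) + 2287 = 244/741 + 2287 = 1694911/741 ≈ 2287.3)
-m = -1*1694911/741 = -1694911/741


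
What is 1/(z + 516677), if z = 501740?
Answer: 1/1018417 ≈ 9.8192e-7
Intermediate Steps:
1/(z + 516677) = 1/(501740 + 516677) = 1/1018417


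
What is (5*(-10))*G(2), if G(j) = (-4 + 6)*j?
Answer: -200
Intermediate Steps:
G(j) = 2*j
(5*(-10))*G(2) = (5*(-10))*(2*2) = -50*4 = -200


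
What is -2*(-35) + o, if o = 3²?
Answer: 79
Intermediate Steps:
o = 9
-2*(-35) + o = -2*(-35) + 9 = 70 + 9 = 79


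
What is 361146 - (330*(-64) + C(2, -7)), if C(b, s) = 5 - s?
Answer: 382254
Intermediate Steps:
361146 - (330*(-64) + C(2, -7)) = 361146 - (330*(-64) + (5 - 1*(-7))) = 361146 - (-21120 + (5 + 7)) = 361146 - (-21120 + 12) = 361146 - 1*(-21108) = 361146 + 21108 = 382254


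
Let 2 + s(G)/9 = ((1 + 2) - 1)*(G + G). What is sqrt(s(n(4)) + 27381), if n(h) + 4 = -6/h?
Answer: sqrt(27165) ≈ 164.82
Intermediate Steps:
n(h) = -4 - 6/h
s(G) = -18 + 36*G (s(G) = -18 + 9*(((1 + 2) - 1)*(G + G)) = -18 + 9*((3 - 1)*(2*G)) = -18 + 9*(2*(2*G)) = -18 + 9*(4*G) = -18 + 36*G)
sqrt(s(n(4)) + 27381) = sqrt((-18 + 36*(-4 - 6/4)) + 27381) = sqrt((-18 + 36*(-4 - 6*1/4)) + 27381) = sqrt((-18 + 36*(-4 - 3/2)) + 27381) = sqrt((-18 + 36*(-11/2)) + 27381) = sqrt((-18 - 198) + 27381) = sqrt(-216 + 27381) = sqrt(27165)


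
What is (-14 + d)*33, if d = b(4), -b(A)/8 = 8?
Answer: -2574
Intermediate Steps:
b(A) = -64 (b(A) = -8*8 = -64)
d = -64
(-14 + d)*33 = (-14 - 64)*33 = -78*33 = -2574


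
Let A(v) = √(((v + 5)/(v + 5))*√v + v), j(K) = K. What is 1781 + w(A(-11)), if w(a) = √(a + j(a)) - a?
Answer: 1781 - √(-11 + I*√11) + √2*(-11 + I*√11)^(¼) ≈ 1782.5 - 1.6518*I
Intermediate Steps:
A(v) = √(v + √v) (A(v) = √(((5 + v)/(5 + v))*√v + v) = √(1*√v + v) = √(√v + v) = √(v + √v))
w(a) = -a + √2*√a (w(a) = √(a + a) - a = √(2*a) - a = √2*√a - a = -a + √2*√a)
1781 + w(A(-11)) = 1781 + (-√(-11 + √(-11)) + √2*√(√(-11 + √(-11)))) = 1781 + (-√(-11 + I*√11) + √2*√(√(-11 + I*√11))) = 1781 + (-√(-11 + I*√11) + √2*(-11 + I*√11)^(¼)) = 1781 - √(-11 + I*√11) + √2*(-11 + I*√11)^(¼)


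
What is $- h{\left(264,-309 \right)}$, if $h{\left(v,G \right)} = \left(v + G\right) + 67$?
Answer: $-22$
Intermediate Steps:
$h{\left(v,G \right)} = 67 + G + v$ ($h{\left(v,G \right)} = \left(G + v\right) + 67 = 67 + G + v$)
$- h{\left(264,-309 \right)} = - (67 - 309 + 264) = \left(-1\right) 22 = -22$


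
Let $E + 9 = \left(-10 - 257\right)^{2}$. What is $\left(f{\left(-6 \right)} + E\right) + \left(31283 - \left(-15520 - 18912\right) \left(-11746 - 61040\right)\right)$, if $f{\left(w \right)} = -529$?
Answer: $-2506065518$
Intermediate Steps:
$E = 71280$ ($E = -9 + \left(-10 - 257\right)^{2} = -9 + \left(-267\right)^{2} = -9 + 71289 = 71280$)
$\left(f{\left(-6 \right)} + E\right) + \left(31283 - \left(-15520 - 18912\right) \left(-11746 - 61040\right)\right) = \left(-529 + 71280\right) + \left(31283 - \left(-15520 - 18912\right) \left(-11746 - 61040\right)\right) = 70751 + \left(31283 - \left(-34432\right) \left(-72786\right)\right) = 70751 + \left(31283 - 2506167552\right) = 70751 - 2506136269 = -2506065518$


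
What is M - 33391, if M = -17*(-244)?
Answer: -29243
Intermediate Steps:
M = 4148
M - 33391 = 4148 - 33391 = -29243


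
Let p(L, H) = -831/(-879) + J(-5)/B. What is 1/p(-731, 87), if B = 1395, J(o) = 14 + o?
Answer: 45415/43228 ≈ 1.0506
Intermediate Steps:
p(L, H) = 43228/45415 (p(L, H) = -831/(-879) + (14 - 5)/1395 = -831*(-1/879) + 9*(1/1395) = 277/293 + 1/155 = 43228/45415)
1/p(-731, 87) = 1/(43228/45415) = 45415/43228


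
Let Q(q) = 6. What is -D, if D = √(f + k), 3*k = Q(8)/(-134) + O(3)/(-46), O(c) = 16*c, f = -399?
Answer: -I*√948359138/1541 ≈ -19.984*I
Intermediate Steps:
k = -559/1541 (k = (6/(-134) + (16*3)/(-46))/3 = (6*(-1/134) + 48*(-1/46))/3 = (-3/67 - 24/23)/3 = (⅓)*(-1677/1541) = -559/1541 ≈ -0.36275)
D = I*√948359138/1541 (D = √(-399 - 559/1541) = √(-615418/1541) = I*√948359138/1541 ≈ 19.984*I)
-D = -I*√948359138/1541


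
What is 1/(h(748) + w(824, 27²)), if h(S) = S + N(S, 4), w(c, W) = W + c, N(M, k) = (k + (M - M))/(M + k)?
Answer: 188/432589 ≈ 0.00043459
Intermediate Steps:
N(M, k) = k/(M + k) (N(M, k) = (k + 0)/(M + k) = k/(M + k))
h(S) = S + 4/(4 + S) (h(S) = S + 4/(S + 4) = S + 4/(4 + S))
1/(h(748) + w(824, 27²)) = 1/((4 + 748*(4 + 748))/(4 + 748) + (27² + 824)) = 1/((4 + 748*752)/752 + (729 + 824)) = 1/((4 + 562496)/752 + 1553) = 1/((1/752)*562500 + 1553) = 1/(140625/188 + 1553) = 1/(432589/188) = 188/432589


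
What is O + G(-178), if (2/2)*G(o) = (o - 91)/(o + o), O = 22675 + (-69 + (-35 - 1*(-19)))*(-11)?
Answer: 8405429/356 ≈ 23611.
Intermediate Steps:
O = 23610 (O = 22675 + (-69 + (-35 + 19))*(-11) = 22675 + (-69 - 16)*(-11) = 22675 - 85*(-11) = 22675 + 935 = 23610)
G(o) = (-91 + o)/(2*o) (G(o) = (o - 91)/(o + o) = (-91 + o)/((2*o)) = (-91 + o)*(1/(2*o)) = (-91 + o)/(2*o))
O + G(-178) = 23610 + (½)*(-91 - 178)/(-178) = 23610 + (½)*(-1/178)*(-269) = 23610 + 269/356 = 8405429/356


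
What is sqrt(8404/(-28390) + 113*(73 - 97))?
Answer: I*sqrt(546522291190)/14195 ≈ 52.08*I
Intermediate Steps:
sqrt(8404/(-28390) + 113*(73 - 97)) = sqrt(8404*(-1/28390) + 113*(-24)) = sqrt(-4202/14195 - 2712) = sqrt(-38501042/14195) = I*sqrt(546522291190)/14195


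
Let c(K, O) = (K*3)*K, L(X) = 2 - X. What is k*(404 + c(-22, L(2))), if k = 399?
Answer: 740544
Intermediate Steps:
c(K, O) = 3*K² (c(K, O) = (3*K)*K = 3*K²)
k*(404 + c(-22, L(2))) = 399*(404 + 3*(-22)²) = 399*(404 + 3*484) = 399*(404 + 1452) = 399*1856 = 740544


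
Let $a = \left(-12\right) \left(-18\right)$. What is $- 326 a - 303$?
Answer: $-70719$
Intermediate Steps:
$a = 216$
$- 326 a - 303 = \left(-326\right) 216 - 303 = -70416 - 303 = -70719$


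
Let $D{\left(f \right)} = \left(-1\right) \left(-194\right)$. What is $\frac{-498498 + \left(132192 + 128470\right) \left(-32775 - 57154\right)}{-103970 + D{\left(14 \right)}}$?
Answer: $\frac{2930196437}{12972} \approx 2.2589 \cdot 10^{5}$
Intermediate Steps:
$D{\left(f \right)} = 194$
$\frac{-498498 + \left(132192 + 128470\right) \left(-32775 - 57154\right)}{-103970 + D{\left(14 \right)}} = \frac{-498498 + \left(132192 + 128470\right) \left(-32775 - 57154\right)}{-103970 + 194} = \frac{-498498 + 260662 \left(-89929\right)}{-103776} = \left(-498498 - 23441072998\right) \left(- \frac{1}{103776}\right) = \left(-23441571496\right) \left(- \frac{1}{103776}\right) = \frac{2930196437}{12972}$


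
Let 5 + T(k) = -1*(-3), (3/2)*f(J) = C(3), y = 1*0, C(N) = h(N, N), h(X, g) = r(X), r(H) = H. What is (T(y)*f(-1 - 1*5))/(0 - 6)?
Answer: ⅔ ≈ 0.66667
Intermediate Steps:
h(X, g) = X
C(N) = N
y = 0
f(J) = 2 (f(J) = (⅔)*3 = 2)
T(k) = -2 (T(k) = -5 - 1*(-3) = -5 + 3 = -2)
(T(y)*f(-1 - 1*5))/(0 - 6) = (-2*2)/(0 - 6) = -4/(-6) = -4*(-⅙) = ⅔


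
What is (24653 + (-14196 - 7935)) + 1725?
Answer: 4247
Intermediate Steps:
(24653 + (-14196 - 7935)) + 1725 = (24653 - 22131) + 1725 = 2522 + 1725 = 4247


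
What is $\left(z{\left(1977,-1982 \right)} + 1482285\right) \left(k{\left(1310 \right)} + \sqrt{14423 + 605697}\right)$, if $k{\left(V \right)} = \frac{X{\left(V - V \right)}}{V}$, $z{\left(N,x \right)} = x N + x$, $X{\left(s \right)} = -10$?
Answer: $\frac{2438111}{131} - 4876222 \sqrt{155030} \approx -1.9199 \cdot 10^{9}$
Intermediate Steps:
$z{\left(N,x \right)} = x + N x$ ($z{\left(N,x \right)} = N x + x = x + N x$)
$k{\left(V \right)} = - \frac{10}{V}$
$\left(z{\left(1977,-1982 \right)} + 1482285\right) \left(k{\left(1310 \right)} + \sqrt{14423 + 605697}\right) = \left(- 1982 \left(1 + 1977\right) + 1482285\right) \left(- \frac{10}{1310} + \sqrt{14423 + 605697}\right) = \left(\left(-1982\right) 1978 + 1482285\right) \left(\left(-10\right) \frac{1}{1310} + \sqrt{620120}\right) = \left(-3920396 + 1482285\right) \left(- \frac{1}{131} + 2 \sqrt{155030}\right) = - 2438111 \left(- \frac{1}{131} + 2 \sqrt{155030}\right) = \frac{2438111}{131} - 4876222 \sqrt{155030}$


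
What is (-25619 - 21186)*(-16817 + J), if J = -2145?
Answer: 887516410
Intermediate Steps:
(-25619 - 21186)*(-16817 + J) = (-25619 - 21186)*(-16817 - 2145) = -46805*(-18962) = 887516410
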